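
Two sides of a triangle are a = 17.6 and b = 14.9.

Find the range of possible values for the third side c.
Triangle inequality: |a − b| < c < a + b
|a − b| = |17.6 − 14.9| = 2.7
a + b = 17.6 + 14.9 = 32.5

2.7 < c < 32.5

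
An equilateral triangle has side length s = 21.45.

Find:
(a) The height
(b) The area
(a) The height splits the triangle into two 30-60-90 halves: h = s·√3/2 = 21.45·1.73205/2 ≈ 37.1525/2 ≈ 18.5762
(b) Area = (√3/4)·s² = (√3/4)·21.45² = (√3/4)·460.1025 ≈ 0.433013·460.1025 ≈ 199.23

Height = 18.58, Area = 199.2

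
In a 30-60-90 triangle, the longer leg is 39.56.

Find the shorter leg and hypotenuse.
In a 30-60-90 triangle the sides are in ratio 1 : √3 : 2, so short leg = long leg/√3 and hypotenuse = 2·(short leg).
Short leg = 39.56/√3 ≈ 39.56/1.73205 ≈ 22.84
Hypotenuse = 2·22.84 ≈ 45.68

Short leg = 22.84, Hypotenuse = 45.68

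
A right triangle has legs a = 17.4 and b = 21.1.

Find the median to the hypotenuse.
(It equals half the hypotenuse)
Hypotenuse c = √(a² + b²) = √(302.76 + 445.21) = √747.97 ≈ 27.349
Median to hypotenuse = c/2 ≈ 27.349/2 ≈ 13.6745

Median = 13.67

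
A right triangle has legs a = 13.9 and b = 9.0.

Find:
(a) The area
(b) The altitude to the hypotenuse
(a) The legs are perpendicular, so Area = ½·a·b = ½·13.9·9.0 = ½·125.1 = 62.55
(b) Hypotenuse c = √(a² + b²) = √(193.21 + 81) = √274.21 ≈ 16.5593
    Area = ½·c·h_c  ⇒  h_c = 2·Area/c = 125.1/16.5593 ≈ 7.55467

Area = 62.55, h_c = 7.555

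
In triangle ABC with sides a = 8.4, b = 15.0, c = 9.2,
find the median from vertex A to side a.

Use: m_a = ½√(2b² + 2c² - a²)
m_a = ½√(2·15.0² + 2·9.2² − 8.4²) = ½√(2·225 + 2·84.64 − 70.56) = ½√(450 + 169.28 − 70.56) = ½√548.72
√548.72 ≈ 23.4248, so m_a ≈ 11.7124

m_a = 11.71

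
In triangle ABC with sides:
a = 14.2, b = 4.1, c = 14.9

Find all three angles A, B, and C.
Law of cosines for each angle (a² = 201.64, b² = 16.81, c² = 222.01):
cos(A) = (b² + c² − a²)/(2bc) = (16.81 + 222.01 − 201.64)/(2·4.1·14.9) = 37.18/122.18 ≈ 0.304305  ⇒  A ≈ 72.2836°
cos(B) = (a² + c² − b²)/(2ac) = (201.64 + 222.01 − 16.81)/(2·14.2·14.9) = 406.84/423.16 ≈ 0.961433  ⇒  B ≈ 15.9643°
cos(C) = (a² + b² − c²)/(2ab) = (201.64 + 16.81 − 222.01)/(2·14.2·4.1) = -3.56/116.44 ≈ -0.0305737  ⇒  C ≈ 91.752°
Check: A + B + C ≈ 180°

A = 72.28°, B = 15.96°, C = 91.75°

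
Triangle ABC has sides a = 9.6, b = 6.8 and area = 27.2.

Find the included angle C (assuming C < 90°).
Area = ½·a·b·sin(C)  ⇒  sin(C) = 2·Area/(a·b) = 2·27.2/(9.6·6.8) = 54.4/65.28 ≈ 0.833333
C = arcsin(0.833333) ≈ 56.4427° (taking the acute solution since C < 90°)

C = 56.44°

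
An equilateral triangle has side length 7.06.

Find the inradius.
r = Area/s with s the semi-perimeter.
Area = (√3/4)·7.06² = (√3/4)·49.8436 ≈ 0.433013·49.8436 ≈ 21.5829
s = 3·7.06/2 = 10.59
r ≈ 21.5829/10.59 ≈ 2.03805
(Equivalently r = side/(2√3) = 7.06/3.4641 ≈ 2.03805.)

r = 2.038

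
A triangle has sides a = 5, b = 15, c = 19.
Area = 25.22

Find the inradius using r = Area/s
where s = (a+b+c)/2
s = (5 + 15 + 19)/2 = 39/2 = 19.5
r = Area/s = 25.22/19.5 ≈ 1.29333

r = 1.293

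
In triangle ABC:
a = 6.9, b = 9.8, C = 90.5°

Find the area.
Two sides and the included angle (SAS): A = ½·a·b·sin(C) = ½·6.9·9.8·sin(90.5°)
sin(90.5°) ≈ 0.999962
A ≈ ½·67.62·0.999962 = 33.81·0.999962 ≈ 33.8087

Area = 33.81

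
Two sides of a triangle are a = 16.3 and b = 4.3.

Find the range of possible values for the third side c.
Triangle inequality: |a − b| < c < a + b
|a − b| = |16.3 − 4.3| = 12
a + b = 16.3 + 4.3 = 20.6

12 < c < 20.6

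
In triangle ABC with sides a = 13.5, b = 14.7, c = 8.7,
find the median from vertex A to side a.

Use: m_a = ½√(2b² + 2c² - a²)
m_a = ½√(2·14.7² + 2·8.7² − 13.5²) = ½√(2·216.09 + 2·75.69 − 182.25) = ½√(432.18 + 151.38 − 182.25) = ½√401.31
√401.31 ≈ 20.0327, so m_a ≈ 10.0164

m_a = 10.02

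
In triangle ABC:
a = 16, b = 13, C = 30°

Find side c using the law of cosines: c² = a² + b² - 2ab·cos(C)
c² = 16² + 13² − 2·16·13·cos(30°)
cos(30°) ≈ 0.866025
c² ≈ 256 + 169 − 416·(0.866025) ≈ 425 − 360.267 ≈ 64.7334
c ≈ √64.7334 ≈ 8.04571

c = 8.046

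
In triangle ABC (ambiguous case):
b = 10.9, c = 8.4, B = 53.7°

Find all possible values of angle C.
b/sin(B) = c/sin(C)  ⇒  sin(C) = c·sin(B)/b = 8.4·sin(53.7°)/10.9
sin(53.7°) ≈ 0.805928
sin(C) ≈ 8.4·0.805928/10.9 ≈ 6.7698/10.9 ≈ 0.621082
Candidate 1: C₁ = arcsin(0.621082) ≈ 38.3952°  →  A = 180° − 53.7° − 38.3952° ≈ 87.9048° > 0, valid
Candidate 2: C₂ = 180° − C₁ ≈ 141.605°  →  A = 180° − 53.7° − 141.605° ≈ -15.3048° ≤ 0, not a valid triangle

C = 38.4° (one solution)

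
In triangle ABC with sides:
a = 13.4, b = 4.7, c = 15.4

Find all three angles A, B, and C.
Law of cosines for each angle (a² = 179.56, b² = 22.09, c² = 237.16):
cos(A) = (b² + c² − a²)/(2bc) = (22.09 + 237.16 − 179.56)/(2·4.7·15.4) = 79.69/144.76 ≈ 0.550497  ⇒  A ≈ 56.5989°
cos(B) = (a² + c² − b²)/(2ac) = (179.56 + 237.16 − 22.09)/(2·13.4·15.4) = 394.63/412.72 ≈ 0.956169  ⇒  B ≈ 17.0266°
cos(C) = (a² + b² − c²)/(2ab) = (179.56 + 22.09 − 237.16)/(2·13.4·4.7) = -35.51/125.96 ≈ -0.281915  ⇒  C ≈ 106.375°
Check: A + B + C ≈ 180°

A = 56.6°, B = 17.03°, C = 106.4°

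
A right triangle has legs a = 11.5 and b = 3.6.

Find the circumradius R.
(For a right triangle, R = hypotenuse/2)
Hypotenuse c = √(a² + b²) = √(132.25 + 12.96) = √145.21 ≈ 12.0503
R = c/2 ≈ 12.0503/2 ≈ 6.02516

R = 6.025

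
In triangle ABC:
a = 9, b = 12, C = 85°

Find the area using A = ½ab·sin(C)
A = ½·a·b·sin(C) = ½·9·12·sin(85°)
sin(85°) ≈ 0.996195
A ≈ ½·108·0.996195 = 54·0.996195 ≈ 53.7945

Area = 53.79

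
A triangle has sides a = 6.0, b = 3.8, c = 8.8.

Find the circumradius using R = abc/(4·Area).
First find the area with Heron's formula.
s = (6.0 + 3.8 + 8.8)/2 = 9.3
Area = √(s(s−a)(s−b)(s−c)) = √(9.3·3.3·5.5·0.5) ≈ √84.3975 ≈ 9.18681
abc = 6.0·3.8·8.8 = 200.64
R = abc/(4·Area) ≈ 200.64/(4·9.18681) = 200.64/36.7472 ≈ 5.46

R = 5.46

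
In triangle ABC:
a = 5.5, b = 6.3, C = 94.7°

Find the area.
Two sides and the included angle (SAS): A = ½·a·b·sin(C) = ½·5.5·6.3·sin(94.7°)
sin(94.7°) ≈ 0.996637
A ≈ ½·34.65·0.996637 = 17.325·0.996637 ≈ 17.2667

Area = 17.27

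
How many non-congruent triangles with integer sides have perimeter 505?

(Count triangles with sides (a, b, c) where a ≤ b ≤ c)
Let a ≤ b ≤ c with a + b + c = 505. The only binding inequality is a + b > c, i.e. 505 − c > c, so c < 505/2; and c ≥ 505/3 since c is the largest side.
So 169 ≤ c ≤ 252. For each c, b runs from ⌈(505 − c)/2⌉ up to c (then a = 505 − b − c satisfies 1 ≤ a ≤ b automatically), giving c − ⌈(505 − c)/2⌉ + 1 choices.
Summing over c: 2 + 3 + 5 + 6 + … + 125 + 126  (84 terms, c = 169, …, 252) = 5376
Check (closed form: nearest integer to p²/48 for even p, (p+3)²/48 for odd p): (505+3)²/48 = 508²/48 = 258064/48 ≈ 5376.33 → 5376

5376 triangles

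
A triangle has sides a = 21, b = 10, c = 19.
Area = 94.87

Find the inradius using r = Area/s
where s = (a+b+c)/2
s = (21 + 10 + 19)/2 = 50/2 = 25
r = Area/s = 94.87/25 ≈ 3.7948

r = 3.795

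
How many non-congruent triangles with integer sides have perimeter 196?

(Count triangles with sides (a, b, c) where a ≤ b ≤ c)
Let a ≤ b ≤ c with a + b + c = 196. The only binding inequality is a + b > c, i.e. 196 − c > c, so c < 196/2; and c ≥ 196/3 since c is the largest side.
So 66 ≤ c ≤ 97. For each c, b runs from ⌈(196 − c)/2⌉ up to c (then a = 196 − b − c satisfies 1 ≤ a ≤ b automatically), giving c − ⌈(196 − c)/2⌉ + 1 choices.
Summing over c: 2 + 3 + 5 + 6 + … + 47 + 48  (32 terms, c = 66, …, 97) = 800
Check (closed form: nearest integer to p²/48 for even p, (p+3)²/48 for odd p): 196²/48 = 38416/48 ≈ 800.33 → 800

800 triangles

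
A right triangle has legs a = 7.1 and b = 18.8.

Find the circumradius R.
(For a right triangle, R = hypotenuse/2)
Hypotenuse c = √(a² + b²) = √(50.41 + 353.44) = √403.85 ≈ 20.096
R = c/2 ≈ 20.096/2 ≈ 10.048

R = 10.05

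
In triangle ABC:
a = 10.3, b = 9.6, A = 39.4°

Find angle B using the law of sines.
a/sin(A) = b/sin(B)  ⇒  sin(B) = b·sin(A)/a = 9.6·sin(39.4°)/10.3
sin(39.4°) ≈ 0.634731
sin(B) ≈ 9.6·0.634731/10.3 ≈ 6.09341/10.3 ≈ 0.591593
B = arcsin(0.591593) ≈ 36.2702°
(Since b ≤ a we need B ≤ A, so the obtuse alternative 180° − 36.2702° ≈ 143.73° is rejected.)

B = 36.27°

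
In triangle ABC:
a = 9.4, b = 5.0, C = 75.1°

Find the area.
Two sides and the included angle (SAS): A = ½·a·b·sin(C) = ½·9.4·5.0·sin(75.1°)
sin(75.1°) ≈ 0.966376
A ≈ ½·47·0.966376 = 23.5·0.966376 ≈ 22.7098

Area = 22.71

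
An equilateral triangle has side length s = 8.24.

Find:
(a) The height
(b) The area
(a) The height splits the triangle into two 30-60-90 halves: h = s·√3/2 = 8.24·1.73205/2 ≈ 14.2721/2 ≈ 7.13605
(b) Area = (√3/4)·s² = (√3/4)·8.24² = (√3/4)·67.8976 ≈ 0.433013·67.8976 ≈ 29.4005

Height = 7.136, Area = 29.4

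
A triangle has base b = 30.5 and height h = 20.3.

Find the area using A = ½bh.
A = ½·b·h = ½·30.5·20.3 = ½·619.15 = 309.575

Area = 309.575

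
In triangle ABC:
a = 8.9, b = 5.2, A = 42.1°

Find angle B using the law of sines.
a/sin(A) = b/sin(B)  ⇒  sin(B) = b·sin(A)/a = 5.2·sin(42.1°)/8.9
sin(42.1°) ≈ 0.670427
sin(B) ≈ 5.2·0.670427/8.9 ≈ 3.48622/8.9 ≈ 0.39171
B = arcsin(0.39171) ≈ 23.0609°
(Since b ≤ a we need B ≤ A, so the obtuse alternative 180° − 23.0609° ≈ 156.939° is rejected.)

B = 23.06°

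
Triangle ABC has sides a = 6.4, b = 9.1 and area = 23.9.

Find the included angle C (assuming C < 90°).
Area = ½·a·b·sin(C)  ⇒  sin(C) = 2·Area/(a·b) = 2·23.9/(6.4·9.1) = 47.8/58.24 ≈ 0.820742
C = arcsin(0.820742) ≈ 55.1591° (taking the acute solution since C < 90°)

C = 55.16°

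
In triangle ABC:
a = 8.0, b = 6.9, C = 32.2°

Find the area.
Two sides and the included angle (SAS): A = ½·a·b·sin(C) = ½·8.0·6.9·sin(32.2°)
sin(32.2°) ≈ 0.532876
A ≈ ½·55.2·0.532876 = 27.6·0.532876 ≈ 14.7074

Area = 14.71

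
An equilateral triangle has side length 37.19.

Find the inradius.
r = Area/s with s the semi-perimeter.
Area = (√3/4)·37.19² = (√3/4)·1383.0961 ≈ 0.433013·1383.0961 ≈ 598.898
s = 3·37.19/2 = 55.785
r ≈ 598.898/55.785 ≈ 10.7358
(Equivalently r = side/(2√3) = 37.19/3.4641 ≈ 10.7358.)

r = 10.74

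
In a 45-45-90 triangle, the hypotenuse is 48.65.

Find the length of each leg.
In a 45-45-90 triangle hypotenuse = leg·√2, so leg = hypotenuse/√2.
Leg = 48.65/√2 ≈ 48.65/1.41421 ≈ 34.4007

Each leg = 34.4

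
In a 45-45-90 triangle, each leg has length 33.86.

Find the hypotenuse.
In a 45-45-90 triangle the sides are in ratio 1 : 1 : √2, so hypotenuse = leg·√2.
Hypotenuse = 33.86·√2 ≈ 33.86·1.41421 ≈ 47.8853

Hypotenuse = 33.86√2 = 47.89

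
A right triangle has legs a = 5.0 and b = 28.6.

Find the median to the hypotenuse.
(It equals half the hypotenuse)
Hypotenuse c = √(a² + b²) = √(25 + 817.96) = √842.96 ≈ 29.0338
Median to hypotenuse = c/2 ≈ 29.0338/2 ≈ 14.5169

Median = 14.52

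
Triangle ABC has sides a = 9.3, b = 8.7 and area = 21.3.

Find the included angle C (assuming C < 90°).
Area = ½·a·b·sin(C)  ⇒  sin(C) = 2·Area/(a·b) = 2·21.3/(9.3·8.7) = 42.6/80.91 ≈ 0.526511
C = arcsin(0.526511) ≈ 31.77° (taking the acute solution since C < 90°)

C = 31.77°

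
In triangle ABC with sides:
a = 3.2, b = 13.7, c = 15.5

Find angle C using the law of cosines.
c² = a² + b² − 2ab·cos(C)  ⇒  cos(C) = (a² + b² − c²)/(2ab)
cos(C) = (3.2² + 13.7² − 15.5²)/(2·3.2·13.7) = (10.24 + 187.69 − 240.25)/87.68 = -42.32/87.68 ≈ -0.482664
C = arccos(-0.482664) ≈ 118.86°

C = 118.9°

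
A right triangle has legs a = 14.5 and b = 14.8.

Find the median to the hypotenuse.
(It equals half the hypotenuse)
Hypotenuse c = √(a² + b²) = √(210.25 + 219.04) = √429.29 ≈ 20.7193
Median to hypotenuse = c/2 ≈ 20.7193/2 ≈ 10.3597

Median = 10.36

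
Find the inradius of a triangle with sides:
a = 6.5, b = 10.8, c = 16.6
r = Area/s where s is the semi-perimeter.
s = (6.5 + 10.8 + 16.6)/2 = 33.9/2 = 16.95
Area = √(s(s−a)(s−b)(s−c)) = √(16.95·10.45·6.15·0.35) ≈ √381.267 ≈ 19.5261
r ≈ 19.5261/16.95 ≈ 1.15198

r = 1.152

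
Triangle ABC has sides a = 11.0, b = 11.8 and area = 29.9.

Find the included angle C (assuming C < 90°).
Area = ½·a·b·sin(C)  ⇒  sin(C) = 2·Area/(a·b) = 2·29.9/(11.0·11.8) = 59.8/129.8 ≈ 0.460709
C = arcsin(0.460709) ≈ 27.4329° (taking the acute solution since C < 90°)

C = 27.43°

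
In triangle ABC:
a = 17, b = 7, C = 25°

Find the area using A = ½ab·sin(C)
A = ½·a·b·sin(C) = ½·17·7·sin(25°)
sin(25°) ≈ 0.422618
A ≈ ½·119·0.422618 = 59.5·0.422618 ≈ 25.1458

Area = 25.15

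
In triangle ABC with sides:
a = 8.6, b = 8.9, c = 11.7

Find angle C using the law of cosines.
c² = a² + b² − 2ab·cos(C)  ⇒  cos(C) = (a² + b² − c²)/(2ab)
cos(C) = (8.6² + 8.9² − 11.7²)/(2·8.6·8.9) = (73.96 + 79.21 − 136.89)/153.08 = 16.28/153.08 ≈ 0.10635
C = arccos(0.10635) ≈ 83.8951°

C = 83.9°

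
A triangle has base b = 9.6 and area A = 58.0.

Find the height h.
A = ½·b·h  ⇒  h = 2A/b = 2·58.0/9.6 = 116/9.6 ≈ 12.0833

h = 12.08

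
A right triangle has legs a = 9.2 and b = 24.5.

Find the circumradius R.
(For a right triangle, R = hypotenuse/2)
Hypotenuse c = √(a² + b²) = √(84.64 + 600.25) = √684.89 ≈ 26.1704
R = c/2 ≈ 26.1704/2 ≈ 13.0852

R = 13.09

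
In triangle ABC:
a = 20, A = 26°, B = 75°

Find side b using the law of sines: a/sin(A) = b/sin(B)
a/sin(A) = b/sin(B)  ⇒  b = a·sin(B)/sin(A) = 20·sin(75°)/sin(26°)
sin(75°) ≈ 0.965926, sin(26°) ≈ 0.438371
b ≈ 20·0.965926/0.438371 ≈ 19.3185/0.438371 ≈ 44.0689

b = 44.07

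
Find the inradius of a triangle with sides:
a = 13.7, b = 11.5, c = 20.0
r = Area/s where s is the semi-perimeter.
s = (13.7 + 11.5 + 20.0)/2 = 45.2/2 = 22.6
Area = √(s(s−a)(s−b)(s−c)) = √(22.6·8.9·11.1·2.6) ≈ √5804.9 ≈ 76.1899
r ≈ 76.1899/22.6 ≈ 3.37123

r = 3.371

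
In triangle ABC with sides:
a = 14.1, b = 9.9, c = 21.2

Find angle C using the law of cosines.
c² = a² + b² − 2ab·cos(C)  ⇒  cos(C) = (a² + b² − c²)/(2ab)
cos(C) = (14.1² + 9.9² − 21.2²)/(2·14.1·9.9) = (198.81 + 98.01 − 449.44)/279.18 = -152.62/279.18 ≈ -0.546672
C = arccos(-0.546672) ≈ 123.139°

C = 123.1°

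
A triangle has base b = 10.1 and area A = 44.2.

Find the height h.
A = ½·b·h  ⇒  h = 2A/b = 2·44.2/10.1 = 88.4/10.1 ≈ 8.75248

h = 8.752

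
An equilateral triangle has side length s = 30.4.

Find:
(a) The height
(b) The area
(a) The height splits the triangle into two 30-60-90 halves: h = s·√3/2 = 30.4·1.73205/2 ≈ 52.6543/2 ≈ 26.3272
(b) Area = (√3/4)·s² = (√3/4)·30.4² = (√3/4)·924.16 ≈ 0.433013·924.16 ≈ 400.173

Height = 26.33, Area = 400.2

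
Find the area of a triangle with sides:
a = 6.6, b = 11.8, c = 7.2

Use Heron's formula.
s = (6.6 + 11.8 + 7.2)/2 = 25.6/2 = 12.8
s − a = 6.2, s − b = 1, s − c = 5.6
s(s−a)(s−b)(s−c) = 12.8·6.2·1·5.6 ≈ 444.416
Area = √444.416 ≈ 21.0812

Area = 21.08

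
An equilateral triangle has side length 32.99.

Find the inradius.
r = Area/s with s the semi-perimeter.
Area = (√3/4)·32.99² = (√3/4)·1088.3401 ≈ 0.433013·1088.3401 ≈ 471.265
s = 3·32.99/2 = 49.485
r ≈ 471.265/49.485 ≈ 9.52339
(Equivalently r = side/(2√3) = 32.99/3.4641 ≈ 9.52339.)

r = 9.523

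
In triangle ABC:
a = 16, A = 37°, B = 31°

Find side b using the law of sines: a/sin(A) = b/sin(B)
a/sin(A) = b/sin(B)  ⇒  b = a·sin(B)/sin(A) = 16·sin(31°)/sin(37°)
sin(31°) ≈ 0.515038, sin(37°) ≈ 0.601815
b ≈ 16·0.515038/0.601815 ≈ 8.24061/0.601815 ≈ 13.6929

b = 13.69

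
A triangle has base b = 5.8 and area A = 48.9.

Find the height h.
A = ½·b·h  ⇒  h = 2A/b = 2·48.9/5.8 = 97.8/5.8 ≈ 16.8621

h = 16.86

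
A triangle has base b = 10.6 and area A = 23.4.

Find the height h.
A = ½·b·h  ⇒  h = 2A/b = 2·23.4/10.6 = 46.8/10.6 ≈ 4.41509

h = 4.415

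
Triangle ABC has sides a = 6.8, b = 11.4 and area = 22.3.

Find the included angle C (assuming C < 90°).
Area = ½·a·b·sin(C)  ⇒  sin(C) = 2·Area/(a·b) = 2·22.3/(6.8·11.4) = 44.6/77.52 ≈ 0.575335
C = arcsin(0.575335) ≈ 35.1231° (taking the acute solution since C < 90°)

C = 35.12°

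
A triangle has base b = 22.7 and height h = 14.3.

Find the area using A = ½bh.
A = ½·b·h = ½·22.7·14.3 = ½·324.61 = 162.305

Area = 162.305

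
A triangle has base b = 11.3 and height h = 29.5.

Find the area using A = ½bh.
A = ½·b·h = ½·11.3·29.5 = ½·333.35 = 166.675

Area = 166.675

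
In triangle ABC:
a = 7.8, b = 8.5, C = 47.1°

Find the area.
Two sides and the included angle (SAS): A = ½·a·b·sin(C) = ½·7.8·8.5·sin(47.1°)
sin(47.1°) ≈ 0.732543
A ≈ ½·66.3·0.732543 = 33.15·0.732543 ≈ 24.2838

Area = 24.28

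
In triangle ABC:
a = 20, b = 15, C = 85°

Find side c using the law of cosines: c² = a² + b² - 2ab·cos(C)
c² = 20² + 15² − 2·20·15·cos(85°)
cos(85°) ≈ 0.0871557
c² ≈ 400 + 225 − 600·(0.0871557) ≈ 625 − 52.2934 ≈ 572.707
c ≈ √572.707 ≈ 23.9313

c = 23.93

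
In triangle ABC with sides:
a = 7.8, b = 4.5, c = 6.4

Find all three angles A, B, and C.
Law of cosines for each angle (a² = 60.84, b² = 20.25, c² = 40.96):
cos(A) = (b² + c² − a²)/(2bc) = (20.25 + 40.96 − 60.84)/(2·4.5·6.4) = 0.37/57.6 ≈ 0.00642361  ⇒  A ≈ 89.632°
cos(B) = (a² + c² − b²)/(2ac) = (60.84 + 40.96 − 20.25)/(2·7.8·6.4) = 81.55/99.84 ≈ 0.816807  ⇒  B ≈ 35.2336°
cos(C) = (a² + b² − c²)/(2ab) = (60.84 + 20.25 − 40.96)/(2·7.8·4.5) = 40.13/70.2 ≈ 0.571652  ⇒  C ≈ 55.1345°
Check: A + B + C ≈ 180°

A = 89.63°, B = 35.23°, C = 55.13°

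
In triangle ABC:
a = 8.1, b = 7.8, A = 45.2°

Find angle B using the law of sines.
a/sin(A) = b/sin(B)  ⇒  sin(B) = b·sin(A)/a = 7.8·sin(45.2°)/8.1
sin(45.2°) ≈ 0.709571
sin(B) ≈ 7.8·0.709571/8.1 ≈ 5.53465/8.1 ≈ 0.68329
B = arcsin(0.68329) ≈ 43.1013°
(Since b ≤ a we need B ≤ A, so the obtuse alternative 180° − 43.1013° ≈ 136.899° is rejected.)

B = 43.1°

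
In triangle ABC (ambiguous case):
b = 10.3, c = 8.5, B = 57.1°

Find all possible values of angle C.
b/sin(B) = c/sin(C)  ⇒  sin(C) = c·sin(B)/b = 8.5·sin(57.1°)/10.3
sin(57.1°) ≈ 0.83962
sin(C) ≈ 8.5·0.83962/10.3 ≈ 7.13677/10.3 ≈ 0.69289
Candidate 1: C₁ = arcsin(0.69289) ≈ 43.8593°  →  A = 180° − 57.1° − 43.8593° ≈ 79.0407° > 0, valid
Candidate 2: C₂ = 180° − C₁ ≈ 136.141°  →  A = 180° − 57.1° − 136.141° ≈ -13.2407° ≤ 0, not a valid triangle

C = 43.86° (one solution)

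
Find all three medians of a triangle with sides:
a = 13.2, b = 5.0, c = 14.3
Median formula: m_a = ½√(2b² + 2c² − a²) (and cyclically). a² = 174.24, b² = 25, c² = 204.49.
m_a = ½√(2·25 + 2·204.49 − 174.24) = ½√284.74 ≈ ½·16.8742 ≈ 8.43712
m_b = ½√(2·174.24 + 2·204.49 − 25) = ½√732.46 ≈ ½·27.064 ≈ 13.532
m_c = ½√(2·174.24 + 2·25 − 204.49) = ½√193.99 ≈ ½·13.928 ≈ 6.96401

m_a = 8.437, m_b = 13.53, m_c = 6.964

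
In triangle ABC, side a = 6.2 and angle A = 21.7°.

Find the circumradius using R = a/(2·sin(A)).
R = a/(2·sin(A)) = 6.2/(2·sin(21.7°))
sin(21.7°) ≈ 0.369747
R ≈ 6.2/(2·0.369747) = 6.2/0.739494 ≈ 8.38412

R = 8.384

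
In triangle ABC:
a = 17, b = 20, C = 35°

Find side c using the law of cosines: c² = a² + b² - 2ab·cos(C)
c² = 17² + 20² − 2·17·20·cos(35°)
cos(35°) ≈ 0.819152
c² ≈ 289 + 400 − 680·(0.819152) ≈ 689 − 557.023 ≈ 131.977
c ≈ √131.977 ≈ 11.4881

c = 11.49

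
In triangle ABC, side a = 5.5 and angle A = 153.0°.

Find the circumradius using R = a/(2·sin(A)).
R = a/(2·sin(A)) = 5.5/(2·sin(153.0°))
sin(153.0°) ≈ 0.45399
R ≈ 5.5/(2·0.45399) = 5.5/0.907981 ≈ 6.0574

R = 6.057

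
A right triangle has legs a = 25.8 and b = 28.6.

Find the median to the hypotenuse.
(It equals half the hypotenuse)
Hypotenuse c = √(a² + b²) = √(665.64 + 817.96) = √1483.6 ≈ 38.5175
Median to hypotenuse = c/2 ≈ 38.5175/2 ≈ 19.2588

Median = 19.26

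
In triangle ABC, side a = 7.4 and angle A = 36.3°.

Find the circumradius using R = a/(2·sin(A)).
R = a/(2·sin(A)) = 7.4/(2·sin(36.3°))
sin(36.3°) ≈ 0.592013
R ≈ 7.4/(2·0.592013) = 7.4/1.18403 ≈ 6.24986

R = 6.25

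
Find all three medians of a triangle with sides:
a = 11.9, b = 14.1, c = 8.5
Median formula: m_a = ½√(2b² + 2c² − a²) (and cyclically). a² = 141.61, b² = 198.81, c² = 72.25.
m_a = ½√(2·198.81 + 2·72.25 − 141.61) = ½√400.51 ≈ ½·20.0127 ≈ 10.0064
m_b = ½√(2·141.61 + 2·72.25 − 198.81) = ½√228.91 ≈ ½·15.1298 ≈ 7.56489
m_c = ½√(2·141.61 + 2·198.81 − 72.25) = ½√608.59 ≈ ½·24.6696 ≈ 12.3348

m_a = 10.01, m_b = 7.565, m_c = 12.33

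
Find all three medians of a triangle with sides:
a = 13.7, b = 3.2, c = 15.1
Median formula: m_a = ½√(2b² + 2c² − a²) (and cyclically). a² = 187.69, b² = 10.24, c² = 228.01.
m_a = ½√(2·10.24 + 2·228.01 − 187.69) = ½√288.81 ≈ ½·16.9944 ≈ 8.49721
m_b = ½√(2·187.69 + 2·228.01 − 10.24) = ½√821.16 ≈ ½·28.6559 ≈ 14.3279
m_c = ½√(2·187.69 + 2·10.24 − 228.01) = ½√167.85 ≈ ½·12.9557 ≈ 6.47785

m_a = 8.497, m_b = 14.33, m_c = 6.478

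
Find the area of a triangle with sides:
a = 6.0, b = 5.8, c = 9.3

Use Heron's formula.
s = (6.0 + 5.8 + 9.3)/2 = 21.1/2 = 10.55
s − a = 4.55, s − b = 4.75, s − c = 1.25
s(s−a)(s−b)(s−c) = 10.55·4.55·4.75·1.25 ≈ 285.015
Area = √285.015 ≈ 16.8824

Area = 16.88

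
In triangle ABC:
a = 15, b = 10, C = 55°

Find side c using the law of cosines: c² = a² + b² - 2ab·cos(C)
c² = 15² + 10² − 2·15·10·cos(55°)
cos(55°) ≈ 0.573576
c² ≈ 225 + 100 − 300·(0.573576) ≈ 325 − 172.073 ≈ 152.927
c ≈ √152.927 ≈ 12.3664

c = 12.37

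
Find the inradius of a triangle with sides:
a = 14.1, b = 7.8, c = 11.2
r = Area/s where s is the semi-perimeter.
s = (14.1 + 7.8 + 11.2)/2 = 33.1/2 = 16.55
Area = √(s(s−a)(s−b)(s−c)) = √(16.55·2.45·8.75·5.35) ≈ √1898.13 ≈ 43.5675
r ≈ 43.5675/16.55 ≈ 2.63248

r = 2.632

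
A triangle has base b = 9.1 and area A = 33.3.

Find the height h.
A = ½·b·h  ⇒  h = 2A/b = 2·33.3/9.1 = 66.6/9.1 ≈ 7.31868

h = 7.319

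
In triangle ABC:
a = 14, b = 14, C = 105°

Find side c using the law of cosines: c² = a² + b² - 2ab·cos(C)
c² = 14² + 14² − 2·14·14·cos(105°)
cos(105°) ≈ -0.258819
c² ≈ 196 + 196 − 392·(-0.258819) ≈ 392 + 101.457 ≈ 493.457
c ≈ √493.457 ≈ 22.2139

c = 22.21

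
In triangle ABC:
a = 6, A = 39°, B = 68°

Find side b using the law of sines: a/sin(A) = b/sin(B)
a/sin(A) = b/sin(B)  ⇒  b = a·sin(B)/sin(A) = 6·sin(68°)/sin(39°)
sin(68°) ≈ 0.927184, sin(39°) ≈ 0.62932
b ≈ 6·0.927184/0.62932 ≈ 5.5631/0.62932 ≈ 8.83986

b = 8.84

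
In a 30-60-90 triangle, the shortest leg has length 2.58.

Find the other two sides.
In a 30-60-90 triangle the sides are in ratio 1 : √3 : 2 (short leg : long leg : hypotenuse).
Long leg = 2.58·√3 ≈ 2.58·1.73205 ≈ 4.46869
Hypotenuse = 2·2.58 = 5.16

Long leg = 2.58√3 = 4.469, Hypotenuse = 5.16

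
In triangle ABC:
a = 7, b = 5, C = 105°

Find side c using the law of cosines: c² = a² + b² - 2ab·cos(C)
c² = 7² + 5² − 2·7·5·cos(105°)
cos(105°) ≈ -0.258819
c² ≈ 49 + 25 − 70·(-0.258819) ≈ 74 + 18.1173 ≈ 92.1173
c ≈ √92.1173 ≈ 9.59778

c = 9.598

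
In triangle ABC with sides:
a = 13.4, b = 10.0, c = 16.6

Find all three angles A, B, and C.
Law of cosines for each angle (a² = 179.56, b² = 100, c² = 275.56):
cos(A) = (b² + c² − a²)/(2bc) = (100 + 275.56 − 179.56)/(2·10.0·16.6) = 196/332 ≈ 0.590361  ⇒  A ≈ 53.8173°
cos(B) = (a² + c² − b²)/(2ac) = (179.56 + 275.56 − 100)/(2·13.4·16.6) = 355.12/444.88 ≈ 0.798238  ⇒  B ≈ 37.0379°
cos(C) = (a² + b² − c²)/(2ab) = (179.56 + 100 − 275.56)/(2·13.4·10.0) = 4/268 ≈ 0.0149254  ⇒  C ≈ 89.1448°
Check: A + B + C ≈ 180°

A = 53.82°, B = 37.04°, C = 89.14°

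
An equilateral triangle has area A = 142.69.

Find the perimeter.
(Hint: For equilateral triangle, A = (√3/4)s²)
A = (√3/4)s²  ⇒  s² = 4A/√3 = 4·142.69/√3 = 570.76/1.73205 ≈ 329.528
s ≈ √329.528 ≈ 18.1529
Perimeter = 3s ≈ 3·18.1529 ≈ 54.4588

Perimeter = 54.46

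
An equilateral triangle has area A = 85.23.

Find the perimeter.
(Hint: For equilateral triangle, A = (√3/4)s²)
A = (√3/4)s²  ⇒  s² = 4A/√3 = 4·85.23/√3 = 340.92/1.73205 ≈ 196.83
s ≈ √196.83 ≈ 14.0296
Perimeter = 3s ≈ 3·14.0296 ≈ 42.0889

Perimeter = 42.09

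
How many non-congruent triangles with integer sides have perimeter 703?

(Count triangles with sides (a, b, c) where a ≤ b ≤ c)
Let a ≤ b ≤ c with a + b + c = 703. The only binding inequality is a + b > c, i.e. 703 − c > c, so c < 703/2; and c ≥ 703/3 since c is the largest side.
So 235 ≤ c ≤ 351. For each c, b runs from ⌈(703 − c)/2⌉ up to c (then a = 703 − b − c satisfies 1 ≤ a ≤ b automatically), giving c − ⌈(703 − c)/2⌉ + 1 choices.
Summing over c: 2 + 3 + 5 + 6 + … + 174 + 176  (117 terms, c = 235, …, 351) = 10384
Check (closed form: nearest integer to p²/48 for even p, (p+3)²/48 for odd p): (703+3)²/48 = 706²/48 = 498436/48 ≈ 10384.08 → 10384

10384 triangles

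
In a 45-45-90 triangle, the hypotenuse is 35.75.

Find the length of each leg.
In a 45-45-90 triangle hypotenuse = leg·√2, so leg = hypotenuse/√2.
Leg = 35.75/√2 ≈ 35.75/1.41421 ≈ 25.2791

Each leg = 25.28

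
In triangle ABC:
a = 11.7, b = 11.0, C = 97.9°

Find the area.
Two sides and the included angle (SAS): A = ½·a·b·sin(C) = ½·11.7·11.0·sin(97.9°)
sin(97.9°) ≈ 0.990509
A ≈ ½·128.7·0.990509 = 64.35·0.990509 ≈ 63.7393

Area = 63.74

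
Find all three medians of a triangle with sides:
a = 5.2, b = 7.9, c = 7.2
Median formula: m_a = ½√(2b² + 2c² − a²) (and cyclically). a² = 27.04, b² = 62.41, c² = 51.84.
m_a = ½√(2·62.41 + 2·51.84 − 27.04) = ½√201.46 ≈ ½·14.1937 ≈ 7.09683
m_b = ½√(2·27.04 + 2·51.84 − 62.41) = ½√95.35 ≈ ½·9.76473 ≈ 4.88237
m_c = ½√(2·27.04 + 2·62.41 − 51.84) = ½√127.06 ≈ ½·11.2721 ≈ 5.63604

m_a = 7.097, m_b = 4.882, m_c = 5.636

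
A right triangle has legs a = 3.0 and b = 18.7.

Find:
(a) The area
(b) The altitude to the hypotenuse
(a) The legs are perpendicular, so Area = ½·a·b = ½·3.0·18.7 = ½·56.1 = 28.05
(b) Hypotenuse c = √(a² + b²) = √(9 + 349.69) = √358.69 ≈ 18.9391
    Area = ½·c·h_c  ⇒  h_c = 2·Area/c = 56.1/18.9391 ≈ 2.96212

Area = 28.05, h_c = 2.962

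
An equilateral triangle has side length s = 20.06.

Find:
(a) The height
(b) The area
(a) The height splits the triangle into two 30-60-90 halves: h = s·√3/2 = 20.06·1.73205/2 ≈ 34.7449/2 ≈ 17.3725
(b) Area = (√3/4)·s² = (√3/4)·20.06² = (√3/4)·402.4036 ≈ 0.433013·402.4036 ≈ 174.246

Height = 17.37, Area = 174.2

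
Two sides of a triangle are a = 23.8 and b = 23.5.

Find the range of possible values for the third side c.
Triangle inequality: |a − b| < c < a + b
|a − b| = |23.8 − 23.5| = 0.3
a + b = 23.8 + 23.5 = 47.3

0.3 < c < 47.3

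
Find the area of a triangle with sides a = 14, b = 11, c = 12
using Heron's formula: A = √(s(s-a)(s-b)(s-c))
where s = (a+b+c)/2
s = (14 + 11 + 12)/2 = 37/2 = 18.5
s − a = 4.5, s − b = 7.5, s − c = 6.5
s(s−a)(s−b)(s−c) = 18.5·4.5·7.5·6.5 = 4058.4375
Area = √4058.4375 ≈ 63.7059

s = 18.5, Area = 63.71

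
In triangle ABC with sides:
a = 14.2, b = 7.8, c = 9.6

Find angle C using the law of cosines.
c² = a² + b² − 2ab·cos(C)  ⇒  cos(C) = (a² + b² − c²)/(2ab)
cos(C) = (14.2² + 7.8² − 9.6²)/(2·14.2·7.8) = (201.64 + 60.84 − 92.16)/221.52 = 170.32/221.52 ≈ 0.76887
C = arccos(0.76887) ≈ 39.7475°

C = 39.75°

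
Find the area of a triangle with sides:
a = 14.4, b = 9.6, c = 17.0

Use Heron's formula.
s = (14.4 + 9.6 + 17.0)/2 = 41/2 = 20.5
s − a = 6.1, s − b = 10.9, s − c = 3.5
s(s−a)(s−b)(s−c) = 20.5·6.1·10.9·3.5 ≈ 4770.66
Area = √4770.66 ≈ 69.0699

Area = 69.07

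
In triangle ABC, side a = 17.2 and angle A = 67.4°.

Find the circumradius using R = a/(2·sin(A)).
R = a/(2·sin(A)) = 17.2/(2·sin(67.4°))
sin(67.4°) ≈ 0.92321
R ≈ 17.2/(2·0.92321) = 17.2/1.84642 ≈ 9.31532

R = 9.315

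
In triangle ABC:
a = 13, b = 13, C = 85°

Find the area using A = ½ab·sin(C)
A = ½·a·b·sin(C) = ½·13·13·sin(85°)
sin(85°) ≈ 0.996195
A ≈ ½·169·0.996195 = 84.5·0.996195 ≈ 84.1785

Area = 84.18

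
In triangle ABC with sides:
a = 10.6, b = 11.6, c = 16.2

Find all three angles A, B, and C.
Law of cosines for each angle (a² = 112.36, b² = 134.56, c² = 262.44):
cos(A) = (b² + c² − a²)/(2bc) = (134.56 + 262.44 − 112.36)/(2·11.6·16.2) = 284.64/375.84 ≈ 0.757344  ⇒  A ≈ 40.7694°
cos(B) = (a² + c² − b²)/(2ac) = (112.36 + 262.44 − 134.56)/(2·10.6·16.2) = 240.24/343.44 ≈ 0.699511  ⇒  B ≈ 45.6122°
cos(C) = (a² + b² − c²)/(2ab) = (112.36 + 134.56 − 262.44)/(2·10.6·11.6) = -15.52/245.92 ≈ -0.06311  ⇒  C ≈ 93.6183°
Check: A + B + C ≈ 180°

A = 40.77°, B = 45.61°, C = 93.62°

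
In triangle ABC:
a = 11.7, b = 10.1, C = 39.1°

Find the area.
Two sides and the included angle (SAS): A = ½·a·b·sin(C) = ½·11.7·10.1·sin(39.1°)
sin(39.1°) ≈ 0.630676
A ≈ ½·118.17·0.630676 = 59.085·0.630676 ≈ 37.2635

Area = 37.26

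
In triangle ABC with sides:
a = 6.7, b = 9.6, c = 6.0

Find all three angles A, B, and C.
Law of cosines for each angle (a² = 44.89, b² = 92.16, c² = 36):
cos(A) = (b² + c² − a²)/(2bc) = (92.16 + 36 − 44.89)/(2·9.6·6.0) = 83.27/115.2 ≈ 0.72283  ⇒  A ≈ 43.7114°
cos(B) = (a² + c² − b²)/(2ac) = (44.89 + 36 − 92.16)/(2·6.7·6.0) = -11.27/80.4 ≈ -0.140174  ⇒  B ≈ 98.0579°
cos(C) = (a² + b² − c²)/(2ab) = (44.89 + 92.16 − 36)/(2·6.7·9.6) = 101.05/128.64 ≈ 0.785525  ⇒  C ≈ 38.2307°
Check: A + B + C ≈ 180°

A = 43.71°, B = 98.06°, C = 38.23°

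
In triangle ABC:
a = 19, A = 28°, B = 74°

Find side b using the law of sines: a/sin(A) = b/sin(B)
a/sin(A) = b/sin(B)  ⇒  b = a·sin(B)/sin(A) = 19·sin(74°)/sin(28°)
sin(74°) ≈ 0.961262, sin(28°) ≈ 0.469472
b ≈ 19·0.961262/0.469472 ≈ 18.264/0.469472 ≈ 38.9033

b = 38.9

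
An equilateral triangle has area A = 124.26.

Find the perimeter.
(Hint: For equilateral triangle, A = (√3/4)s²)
A = (√3/4)s²  ⇒  s² = 4A/√3 = 4·124.26/√3 = 497.04/1.73205 ≈ 286.966
s ≈ √286.966 ≈ 16.9401
Perimeter = 3s ≈ 3·16.9401 ≈ 50.8202

Perimeter = 50.82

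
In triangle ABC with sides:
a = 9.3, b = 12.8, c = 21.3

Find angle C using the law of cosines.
c² = a² + b² − 2ab·cos(C)  ⇒  cos(C) = (a² + b² − c²)/(2ab)
cos(C) = (9.3² + 12.8² − 21.3²)/(2·9.3·12.8) = (86.49 + 163.84 − 453.69)/238.08 = -203.36/238.08 ≈ -0.854167
C = arccos(-0.854167) ≈ 148.668°

C = 148.7°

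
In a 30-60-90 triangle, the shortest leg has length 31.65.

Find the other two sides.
In a 30-60-90 triangle the sides are in ratio 1 : √3 : 2 (short leg : long leg : hypotenuse).
Long leg = 31.65·√3 ≈ 31.65·1.73205 ≈ 54.8194
Hypotenuse = 2·31.65 = 63.3

Long leg = 31.65√3 = 54.82, Hypotenuse = 63.3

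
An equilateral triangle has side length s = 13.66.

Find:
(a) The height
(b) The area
(a) The height splits the triangle into two 30-60-90 halves: h = s·√3/2 = 13.66·1.73205/2 ≈ 23.6598/2 ≈ 11.8299
(b) Area = (√3/4)·s² = (√3/4)·13.66² = (√3/4)·186.5956 ≈ 0.433013·186.5956 ≈ 80.7983

Height = 11.83, Area = 80.8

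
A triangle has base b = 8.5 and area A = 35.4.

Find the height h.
A = ½·b·h  ⇒  h = 2A/b = 2·35.4/8.5 = 70.8/8.5 ≈ 8.32941

h = 8.329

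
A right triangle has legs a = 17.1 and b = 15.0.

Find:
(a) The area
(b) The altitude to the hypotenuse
(a) The legs are perpendicular, so Area = ½·a·b = ½·17.1·15.0 = ½·256.5 = 128.25
(b) Hypotenuse c = √(a² + b²) = √(292.41 + 225) = √517.41 ≈ 22.7466
    Area = ½·c·h_c  ⇒  h_c = 2·Area/c = 256.5/22.7466 ≈ 11.2764

Area = 128.25, h_c = 11.28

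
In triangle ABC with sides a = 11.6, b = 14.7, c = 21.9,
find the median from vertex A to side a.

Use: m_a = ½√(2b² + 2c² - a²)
m_a = ½√(2·14.7² + 2·21.9² − 11.6²) = ½√(2·216.09 + 2·479.61 − 134.56) = ½√(432.18 + 959.22 − 134.56) = ½√1256.84
√1256.84 ≈ 35.4519, so m_a ≈ 17.726

m_a = 17.73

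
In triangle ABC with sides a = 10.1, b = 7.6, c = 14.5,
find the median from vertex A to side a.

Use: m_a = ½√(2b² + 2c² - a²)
m_a = ½√(2·7.6² + 2·14.5² − 10.1²) = ½√(2·57.76 + 2·210.25 − 102.01) = ½√(115.52 + 420.5 − 102.01) = ½√434.01
√434.01 ≈ 20.8329, so m_a ≈ 10.4165

m_a = 10.42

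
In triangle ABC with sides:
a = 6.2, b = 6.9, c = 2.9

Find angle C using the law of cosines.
c² = a² + b² − 2ab·cos(C)  ⇒  cos(C) = (a² + b² − c²)/(2ab)
cos(C) = (6.2² + 6.9² − 2.9²)/(2·6.2·6.9) = (38.44 + 47.61 − 8.41)/85.56 = 77.64/85.56 ≈ 0.907433
C = arccos(0.907433) ≈ 24.847°

C = 24.85°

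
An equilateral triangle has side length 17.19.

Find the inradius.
r = Area/s with s the semi-perimeter.
Area = (√3/4)·17.19² = (√3/4)·295.4961 ≈ 0.433013·295.4961 ≈ 127.954
s = 3·17.19/2 = 25.785
r ≈ 127.954/25.785 ≈ 4.96233
(Equivalently r = side/(2√3) = 17.19/3.4641 ≈ 4.96233.)

r = 4.962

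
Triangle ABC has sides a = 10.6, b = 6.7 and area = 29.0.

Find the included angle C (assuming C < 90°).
Area = ½·a·b·sin(C)  ⇒  sin(C) = 2·Area/(a·b) = 2·29.0/(10.6·6.7) = 58/71.02 ≈ 0.816671
C = arcsin(0.816671) ≈ 54.753° (taking the acute solution since C < 90°)

C = 54.75°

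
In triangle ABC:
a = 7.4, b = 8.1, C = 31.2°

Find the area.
Two sides and the included angle (SAS): A = ½·a·b·sin(C) = ½·7.4·8.1·sin(31.2°)
sin(31.2°) ≈ 0.518027
A ≈ ½·59.94·0.518027 = 29.97·0.518027 ≈ 15.5253

Area = 15.53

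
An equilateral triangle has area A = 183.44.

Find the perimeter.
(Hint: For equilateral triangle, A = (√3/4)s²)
A = (√3/4)s²  ⇒  s² = 4A/√3 = 4·183.44/√3 = 733.76/1.73205 ≈ 423.637
s ≈ √423.637 ≈ 20.5824
Perimeter = 3s ≈ 3·20.5824 ≈ 61.7473

Perimeter = 61.75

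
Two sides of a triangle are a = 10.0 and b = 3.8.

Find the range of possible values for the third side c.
Triangle inequality: |a − b| < c < a + b
|a − b| = |10.0 − 3.8| = 6.2
a + b = 10.0 + 3.8 = 13.8

6.2 < c < 13.8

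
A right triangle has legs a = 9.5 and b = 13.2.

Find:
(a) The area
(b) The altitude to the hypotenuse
(a) The legs are perpendicular, so Area = ½·a·b = ½·9.5·13.2 = ½·125.4 = 62.7
(b) Hypotenuse c = √(a² + b²) = √(90.25 + 174.24) = √264.49 ≈ 16.2631
    Area = ½·c·h_c  ⇒  h_c = 2·Area/c = 125.4/16.2631 ≈ 7.71068

Area = 62.7, h_c = 7.711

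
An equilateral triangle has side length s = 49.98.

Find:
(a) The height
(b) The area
(a) The height splits the triangle into two 30-60-90 halves: h = s·√3/2 = 49.98·1.73205/2 ≈ 86.5679/2 ≈ 43.2839
(b) Area = (√3/4)·s² = (√3/4)·49.98² = (√3/4)·2498.0004 ≈ 0.433013·2498.0004 ≈ 1081.67

Height = 43.28, Area = 1082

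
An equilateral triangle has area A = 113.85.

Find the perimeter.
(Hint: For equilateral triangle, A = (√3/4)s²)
A = (√3/4)s²  ⇒  s² = 4A/√3 = 4·113.85/√3 = 455.4/1.73205 ≈ 262.925
s ≈ √262.925 ≈ 16.215
Perimeter = 3s ≈ 3·16.215 ≈ 48.6449

Perimeter = 48.64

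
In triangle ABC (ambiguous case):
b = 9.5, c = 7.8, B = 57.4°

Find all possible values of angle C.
b/sin(B) = c/sin(C)  ⇒  sin(C) = c·sin(B)/b = 7.8·sin(57.4°)/9.5
sin(57.4°) ≈ 0.842452
sin(C) ≈ 7.8·0.842452/9.5 ≈ 6.57113/9.5 ≈ 0.691698
Candidate 1: C₁ = arcsin(0.691698) ≈ 43.7647°  →  A = 180° − 57.4° − 43.7647° ≈ 78.8353° > 0, valid
Candidate 2: C₂ = 180° − C₁ ≈ 136.235°  →  A = 180° − 57.4° − 136.235° ≈ -13.6353° ≤ 0, not a valid triangle

C = 43.76° (one solution)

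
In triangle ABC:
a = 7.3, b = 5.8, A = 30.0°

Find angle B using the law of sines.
a/sin(A) = b/sin(B)  ⇒  sin(B) = b·sin(A)/a = 5.8·sin(30.0°)/7.3
sin(30.0°) ≈ 0.5
sin(B) ≈ 5.8·0.5/7.3 ≈ 2.9/7.3 ≈ 0.39726
B = arcsin(0.39726) ≈ 23.407°
(Since b ≤ a we need B ≤ A, so the obtuse alternative 180° − 23.407° ≈ 156.593° is rejected.)

B = 23.41°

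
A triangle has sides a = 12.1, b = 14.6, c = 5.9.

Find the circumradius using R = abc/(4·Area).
First find the area with Heron's formula.
s = (12.1 + 14.6 + 5.9)/2 = 16.3
Area = √(s(s−a)(s−b)(s−c)) = √(16.3·4.2·1.7·10.4) ≈ √1210.37 ≈ 34.7904
abc = 12.1·14.6·5.9 = 1042.294
R = abc/(4·Area) ≈ 1042.294/(4·34.7904) = 1042.294/139.162 ≈ 7.48981

R = 7.49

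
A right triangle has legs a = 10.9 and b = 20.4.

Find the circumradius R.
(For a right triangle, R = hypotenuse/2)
Hypotenuse c = √(a² + b²) = √(118.81 + 416.16) = √534.97 ≈ 23.1294
R = c/2 ≈ 23.1294/2 ≈ 11.5647

R = 11.56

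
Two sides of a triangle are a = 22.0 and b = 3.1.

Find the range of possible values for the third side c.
Triangle inequality: |a − b| < c < a + b
|a − b| = |22.0 − 3.1| = 18.9
a + b = 22.0 + 3.1 = 25.1

18.9 < c < 25.1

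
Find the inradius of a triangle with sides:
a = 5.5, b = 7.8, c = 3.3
r = Area/s where s is the semi-perimeter.
s = (5.5 + 7.8 + 3.3)/2 = 16.6/2 = 8.3
Area = √(s(s−a)(s−b)(s−c)) = √(8.3·2.8·0.5·5) ≈ √58.1 ≈ 7.62234
r ≈ 7.62234/8.3 ≈ 0.918354

r = 0.9184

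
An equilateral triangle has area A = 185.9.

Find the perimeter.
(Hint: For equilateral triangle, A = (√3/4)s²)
A = (√3/4)s²  ⇒  s² = 4A/√3 = 4·185.9/√3 = 743.6/1.73205 ≈ 429.318
s ≈ √429.318 ≈ 20.72
Perimeter = 3s ≈ 3·20.72 ≈ 62.1599

Perimeter = 62.16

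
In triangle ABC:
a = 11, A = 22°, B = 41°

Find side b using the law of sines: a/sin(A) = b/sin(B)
a/sin(A) = b/sin(B)  ⇒  b = a·sin(B)/sin(A) = 11·sin(41°)/sin(22°)
sin(41°) ≈ 0.656059, sin(22°) ≈ 0.374607
b ≈ 11·0.656059/0.374607 ≈ 7.21665/0.374607 ≈ 19.2646

b = 19.26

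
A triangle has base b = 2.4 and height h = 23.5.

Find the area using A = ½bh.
A = ½·b·h = ½·2.4·23.5 = ½·56.4 = 28.2

Area = 28.2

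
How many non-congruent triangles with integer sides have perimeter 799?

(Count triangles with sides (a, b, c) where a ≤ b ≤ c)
Let a ≤ b ≤ c with a + b + c = 799. The only binding inequality is a + b > c, i.e. 799 − c > c, so c < 799/2; and c ≥ 799/3 since c is the largest side.
So 267 ≤ c ≤ 399. For each c, b runs from ⌈(799 − c)/2⌉ up to c (then a = 799 − b − c satisfies 1 ≤ a ≤ b automatically), giving c − ⌈(799 − c)/2⌉ + 1 choices.
Summing over c: 2 + 3 + 5 + 6 + … + 198 + 200  (133 terms, c = 267, …, 399) = 13400
Check (closed form: nearest integer to p²/48 for even p, (p+3)²/48 for odd p): (799+3)²/48 = 802²/48 = 643204/48 ≈ 13400.08 → 13400

13400 triangles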